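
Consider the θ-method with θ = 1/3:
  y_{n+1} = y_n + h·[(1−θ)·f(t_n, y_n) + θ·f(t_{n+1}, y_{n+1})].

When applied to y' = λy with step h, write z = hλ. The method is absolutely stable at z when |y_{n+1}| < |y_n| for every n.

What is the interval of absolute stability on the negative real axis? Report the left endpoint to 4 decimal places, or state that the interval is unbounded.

With y'=λy (z=hλ):
  y_{n+1} = y_n + z·[2/3·y_n + 1/3·y_{n+1}] ⇒ (1 − 1/3z)y_{n+1} = (1 + 2/3z)y_n
  ⇒ R(z) = (1 + 2/3z)/(1 − 1/3z).

Find x<0 with |R(x)|<1.
x=-1.75: |R|=0.1053
R=−1: 1+2/3x = −1+1/3x ⇒ -1/3x=2 ⇒ x=2/(-1/3)=-6.0000
Confirm numerically:
  x=-5.666: |R|=0.96146 <1
  x=-4.274: |R|=0.76272 <1
  x=-4.011: |R|=0.71630 <1
  x=-2.806: |R|=0.44988 <1
  x=-6.482: |R|=1.05083 >1
  x=-6.233: |R|=1.02524 >1
  x=-6.209: |R|=1.02270 >1
Interval (-6.0000, 0).

(-6.0000, 0).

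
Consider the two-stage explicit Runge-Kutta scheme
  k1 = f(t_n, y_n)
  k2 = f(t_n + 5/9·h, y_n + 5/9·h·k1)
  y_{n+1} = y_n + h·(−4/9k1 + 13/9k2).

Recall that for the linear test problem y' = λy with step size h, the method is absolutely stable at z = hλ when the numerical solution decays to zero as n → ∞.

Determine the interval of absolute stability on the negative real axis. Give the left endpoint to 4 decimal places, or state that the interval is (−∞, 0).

Set f=λy, z=hλ:
  k1=λy_n ⇒ h·k1=z·y_n;  k2=λ(1+5/9z)y_n ⇒ h·k2=z(1+5/9z)y_n
  y_{n+1}/y_n = 1 − 4/9z + 13/9z(1+5/9z) = 1 + z + 65/81z²
  R(z) = 1 + z + 65/81z².

Solve |R(x)|<1 on ℝ⁻.
x=-0.77: |R|=0.7058
R=1: x+65/81x²=0 ⇒ x=−81/65=-1.2462; min R=1−1/(4·65/81)=0.6885>−1
Confirm numerically:
  x=-1.191: |R|=0.94729 <1
  x=-1.170: |R|=0.92850 <1
  x=-1.034: |R|=0.82396 <1
  x=-0.810: |R|=0.71650 <1
  x=-1.501: |R|=1.30696 >1
  x=-1.295: |R|=1.05076 >1
Interval (-1.2462, 0).

z∈(-1.2462,0).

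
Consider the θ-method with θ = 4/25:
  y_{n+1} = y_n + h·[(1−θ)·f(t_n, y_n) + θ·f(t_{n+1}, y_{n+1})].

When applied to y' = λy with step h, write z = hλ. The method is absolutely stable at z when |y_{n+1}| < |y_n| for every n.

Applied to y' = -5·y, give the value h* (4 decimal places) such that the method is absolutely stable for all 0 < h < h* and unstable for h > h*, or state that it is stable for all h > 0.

Set f=λy, z=hλ:
  y_{n+1} = y_n + z·[21/25·y_n + 4/25·y_{n+1}] ⇒ (1 − 4/25z)y_{n+1} = (1 + 21/25z)y_n
  Hence R(z) = (1 + 21/25z)/(1 − 4/25z).

Find x<0 with |R(x)|<1.
x=-1.33: |R|=0.0966
R=−1: 1+21/25x = −1+4/25x ⇒ -17/25x=2 ⇒ x=2/(-17/25)=-2.9412
Confirm numerically:
  x=-1.961: |R|=0.49266 <1
  x=-1.781: |R|=0.38604 <1
  x=-1.568: |R|=0.25352 <1
  x=-3.268: |R|=1.14593 >1
  x=-3.054: |R|=1.05154 >1
Stable set (-2.9412, 0).

(-2.9412,0); λ=-5 ⇒ h* = (50/17)/5 = 0.5882.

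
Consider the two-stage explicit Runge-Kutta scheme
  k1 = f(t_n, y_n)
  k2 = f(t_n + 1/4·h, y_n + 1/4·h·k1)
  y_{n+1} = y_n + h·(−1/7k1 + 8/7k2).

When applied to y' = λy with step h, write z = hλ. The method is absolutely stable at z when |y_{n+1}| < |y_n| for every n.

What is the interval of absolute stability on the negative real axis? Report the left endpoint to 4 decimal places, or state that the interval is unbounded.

z∈(-3.5000,0).

With y'=λy (z=hλ):
  k1=λy_n ⇒ h·k1=z·y_n;  k2=λ(1+1/4z)y_n ⇒ h·k2=z(1+1/4z)y_n
  y_{n+1}/y_n = 1 − 1/7z + 8/7z(1+1/4z) = 1 + z + 2/7z²
  ⇒ R(z) = 1 + z + 2/7z².

Solve |R(x)|<1 on ℝ⁻.
x=-0.79: |R|=0.3883
R=1: x+2/7x²=0 ⇒ x=−7/2=-3.5000; min R=1−1/(4·2/7)=0.1250>−1
Confirm numerically:
  x=-2.392: |R|=0.24276 <1
  x=-1.748: |R|=0.12500 <1
  x=-1.691: |R|=0.12599 <1
  x=-1.461: |R|=0.14886 <1
  x=-3.682: |R|=1.19146 >1
  x=-3.571: |R|=1.07244 >1
  x=-3.538: |R|=1.03841 >1
Stable set (-3.5000, 0).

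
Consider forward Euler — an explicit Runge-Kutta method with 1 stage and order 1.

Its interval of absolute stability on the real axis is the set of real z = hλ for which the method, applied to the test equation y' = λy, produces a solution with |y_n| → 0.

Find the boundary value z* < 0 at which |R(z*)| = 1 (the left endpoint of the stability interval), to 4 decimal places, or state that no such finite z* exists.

On y'=λy, z=hλ:
  order 1, 1-stage ⇒ R(z)=1+z
  (e.g. R(-0.51)=0.49000, |R|=0.49000)

Solve |R(x)|<1 on ℝ⁻.
x=-0.51: |R|=0.4900
|R(-1.27)|=0.2700 |R(-0.73)|=0.2700 |R(-0.56)|=0.4400
Bisect:
  x_lo=-2.8368 |R|=1.8368  x_hi=-0.2843 |R|=0.7157
  mid=-1.56055 |R|=0.56055 →hi
  mid=-2.19867 |R|=1.19867 →lo
  mid=-1.87961 |R|=0.87961 →hi
  mid=-2.03914 |R|=1.03914 →lo
  mid=-1.95937 |R|=0.95937 →hi
  mid=-1.99926 |R|=0.99926 →hi
  mid=-2.01920 |R|=1.01920 →lo
  mid=-2.00923 |R|=1.00923 →lo
  mid=-2.00424 |R|=1.00424 →lo
  ...
  [-2.00004,-1.99988] ⇒ x*=-2.0000
Stable set (-2.0000, 0).

z* = -2.0000.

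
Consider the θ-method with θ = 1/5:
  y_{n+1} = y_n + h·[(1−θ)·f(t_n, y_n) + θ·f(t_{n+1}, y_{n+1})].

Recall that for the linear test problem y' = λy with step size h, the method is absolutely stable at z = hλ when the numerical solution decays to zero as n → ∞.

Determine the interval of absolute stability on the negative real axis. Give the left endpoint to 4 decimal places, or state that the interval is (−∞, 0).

z∈(-3.3333,0).

Test eqn y'=λy, z=hλ:
  y_{n+1} = y_n + z·[4/5·y_n + 1/5·y_{n+1}] ⇒ (1 − 1/5z)y_{n+1} = (1 + 4/5z)y_n
  so R(z) = (1 + 4/5z)/(1 − 1/5z).

Solve |R(x)|<1 on ℝ⁻.
x=-1.31: |R|=0.0380
R=−1: 1+4/5x = −1+1/5x ⇒ -3/5x=2 ⇒ x=2/(-3/5)=-3.3333
Confirm numerically:
  x=-3.139: |R|=0.92837 <1
  x=-2.111: |R|=0.48432 <1
  x=-1.823: |R|=0.33592 <1
  x=-1.464: |R|=0.13243 <1
  x=-3.830: |R|=1.16874 >1
  x=-3.697: |R|=1.12545 >1
Stable set (-3.3333, 0).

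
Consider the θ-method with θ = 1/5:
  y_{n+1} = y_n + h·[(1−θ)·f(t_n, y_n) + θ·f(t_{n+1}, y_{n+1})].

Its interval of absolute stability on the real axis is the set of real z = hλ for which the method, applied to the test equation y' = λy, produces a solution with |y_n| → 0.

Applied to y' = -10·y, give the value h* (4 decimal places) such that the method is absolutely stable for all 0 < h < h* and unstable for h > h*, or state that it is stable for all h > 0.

Test eqn y'=λy, z=hλ:
  y_{n+1} = y_n + z·[4/5·y_n + 1/5·y_{n+1}] ⇒ (1 − 1/5z)y_{n+1} = (1 + 4/5z)y_n
  R(z) = (1 + 4/5z)/(1 − 1/5z).

Boundary: |R(x)|=1, x<0.
x=-0.68: |R|=0.4014
R=−1: 1+4/5x = −1+1/5x ⇒ -3/5x=2 ⇒ x=2/(-3/5)=-3.3333
Confirm numerically:
  x=-3.190: |R|=0.94750 <1
  x=-3.002: |R|=0.87578 <1
  x=-2.190: |R|=0.52295 <1
  x=-1.343: |R|=0.05865 <1
  x=-3.582: |R|=1.08693 >1
  x=-3.521: |R|=1.06607 >1
  x=-3.403: |R|=1.02487 >1
Interval (-3.3333, 0).

(-3.3333,0); λ=-10 ⇒ h* = (10/3)/10 = 0.3333.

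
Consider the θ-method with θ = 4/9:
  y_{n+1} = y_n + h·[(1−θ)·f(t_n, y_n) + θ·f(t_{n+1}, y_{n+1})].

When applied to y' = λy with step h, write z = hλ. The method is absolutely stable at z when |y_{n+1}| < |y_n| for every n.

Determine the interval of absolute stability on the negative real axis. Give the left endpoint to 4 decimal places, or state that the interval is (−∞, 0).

z∈(-18.0000,0).

Set f=λy, z=hλ:
  y_{n+1} = y_n + z·[5/9·y_n + 4/9·y_{n+1}] ⇒ (1 − 4/9z)y_{n+1} = (1 + 5/9z)y_n
  so R(z) = (1 + 5/9z)/(1 − 4/9z).

Solve |R(x)|<1 on ℝ⁻.
x=-1.32: |R|=0.1681
R=−1: 1+5/9x = −1+4/9x ⇒ -1/9x=2 ⇒ x=2/(-1/9)=-18.0000
Confirm numerically:
  x=-14.513: |R|=0.94800 <1
  x=-8.024: |R|=0.75725 <1
  x=-7.516: |R|=0.73162 <1
  x=-7.261: |R|=0.71772 <1
  x=-18.300: |R|=1.00365 >1
  x=-18.042: |R|=1.00052 >1
Interval (-18.0000, 0).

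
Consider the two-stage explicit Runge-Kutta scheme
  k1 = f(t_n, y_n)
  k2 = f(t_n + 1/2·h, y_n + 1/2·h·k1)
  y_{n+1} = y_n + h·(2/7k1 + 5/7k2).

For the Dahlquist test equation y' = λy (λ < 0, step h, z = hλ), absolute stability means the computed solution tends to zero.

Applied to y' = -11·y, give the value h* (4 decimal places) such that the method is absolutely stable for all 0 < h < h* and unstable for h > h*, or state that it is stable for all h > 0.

(-2.8000,0); λ=-11 ⇒ h* = (14/5)/11 = 0.2545.

With y'=λy (z=hλ):
  k1=λy_n ⇒ h·k1=z·y_n;  k2=λ(1+1/2z)y_n ⇒ h·k2=z(1+1/2z)y_n
  y_{n+1}/y_n = 1 + 2/7z + 5/7z(1+1/2z) = 1 + z + 5/14z²
  so R(z) = 1 + z + 5/14z².

Solve |R(x)|<1 on ℝ⁻.
x=-0.78: |R|=0.4373
R=1: x+5/14x²=0 ⇒ x=−14/5=-2.8000; min R=1−1/(4·5/14)=0.3000>−1
Confirm numerically:
  x=-2.087: |R|=0.46856 <1
  x=-1.442: |R|=0.30063 <1
  x=-1.413: |R|=0.30006 <1
  x=-3.376: |R|=1.69449 >1
  x=-3.280: |R|=1.56229 >1
  x=-3.019: |R|=1.23613 >1
So |R|<1 on (-2.8000, 0).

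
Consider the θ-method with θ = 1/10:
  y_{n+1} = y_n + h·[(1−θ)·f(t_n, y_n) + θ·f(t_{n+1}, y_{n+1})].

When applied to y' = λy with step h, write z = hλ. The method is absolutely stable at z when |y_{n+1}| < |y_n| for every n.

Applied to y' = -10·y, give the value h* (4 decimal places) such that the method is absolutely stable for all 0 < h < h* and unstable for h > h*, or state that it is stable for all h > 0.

(-2.5000,0); λ=-10 ⇒ h* = (5/2)/10 = 0.2500.

On y'=λy, z=hλ:
  y_{n+1} = y_n + z·[9/10·y_n + 1/10·y_{n+1}] ⇒ (1 − 1/10z)y_{n+1} = (1 + 9/10z)y_n
  R(z) = (1 + 9/10z)/(1 − 1/10z).

Find x<0 with |R(x)|<1.
x=-0.87: |R|=0.1996
R=−1: 1+9/10x = −1+1/10x ⇒ -4/5x=2 ⇒ x=2/(-4/5)=-2.5000
Confirm numerically:
  x=-2.061: |R|=0.70881 <1
  x=-2.016: |R|=0.67776 <1
  x=-1.127: |R|=0.01285 <1
  x=-2.759: |R|=1.16240 >1
  x=-2.675: |R|=1.11045 >1
So |R|<1 on (-2.5000, 0).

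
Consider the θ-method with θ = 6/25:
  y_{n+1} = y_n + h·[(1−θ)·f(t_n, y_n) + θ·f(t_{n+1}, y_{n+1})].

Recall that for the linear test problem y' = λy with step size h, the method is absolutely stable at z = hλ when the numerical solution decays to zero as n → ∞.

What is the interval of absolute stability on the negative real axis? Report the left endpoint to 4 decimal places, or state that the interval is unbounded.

z∈(-3.8462,0).

Set f=λy, z=hλ:
  y_{n+1} = y_n + z·[19/25·y_n + 6/25·y_{n+1}] ⇒ (1 − 6/25z)y_{n+1} = (1 + 19/25z)y_n
  ⇒ R(z) = (1 + 19/25z)/(1 − 6/25z).

Need |R(x)|<1, x<0.
x=-1.45: |R|=0.0757
R=−1: 1+19/25x = −1+6/25x ⇒ -13/25x=2 ⇒ x=2/(-13/25)=-3.8462
Confirm numerically:
  x=-3.575: |R|=0.92411 <1
  x=-2.667: |R|=0.62614 <1
  x=-2.028: |R|=0.36408 <1
  x=-1.541: |R|=0.12495 <1
  x=-4.244: |R|=1.10249 >1
  x=-3.938: |R|=1.02455 >1
So |R|<1 on (-3.8462, 0).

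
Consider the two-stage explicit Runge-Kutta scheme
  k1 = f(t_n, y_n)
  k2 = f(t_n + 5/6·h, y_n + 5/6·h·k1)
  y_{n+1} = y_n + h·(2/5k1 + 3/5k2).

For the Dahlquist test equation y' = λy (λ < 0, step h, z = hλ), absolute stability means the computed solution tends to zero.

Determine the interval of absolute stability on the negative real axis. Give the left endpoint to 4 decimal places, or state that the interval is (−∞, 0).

Test eqn y'=λy, z=hλ:
  k1=λy_n ⇒ h·k1=z·y_n;  k2=λ(1+5/6z)y_n ⇒ h·k2=z(1+5/6z)y_n
  y_{n+1}/y_n = 1 + 2/5z + 3/5z(1+5/6z) = 1 + z + 1/2z²
  ⇒ R(z) = 1 + z + 1/2z².

Solve |R(x)|<1 on ℝ⁻.
x=-1.4: |R|=0.5800
R=1: x+1/2x²=0 ⇒ x=−2=-2.0000; min R=1−1/(4·1/2)=0.5000>−1
Confirm numerically:
  x=-1.521: |R|=0.63572 <1
  x=-1.182: |R|=0.51656 <1
  x=-1.060: |R|=0.50180 <1
  x=-0.884: |R|=0.50673 <1
  x=-2.184: |R|=1.20093 >1
  x=-2.093: |R|=1.09732 >1
Interval (-2.0000, 0).

(-2.0000, 0).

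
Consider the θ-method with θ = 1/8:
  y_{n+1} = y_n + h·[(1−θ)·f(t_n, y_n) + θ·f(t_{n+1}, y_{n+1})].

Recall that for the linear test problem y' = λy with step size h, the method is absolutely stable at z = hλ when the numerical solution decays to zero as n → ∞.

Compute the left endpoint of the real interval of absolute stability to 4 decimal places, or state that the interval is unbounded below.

z* = -2.6667.

On y'=λy, z=hλ:
  y_{n+1} = y_n + z·[7/8·y_n + 1/8·y_{n+1}] ⇒ (1 − 1/8z)y_{n+1} = (1 + 7/8z)y_n
  Hence R(z) = (1 + 7/8z)/(1 − 1/8z).

Need |R(x)|<1, x<0.
x=-0.4: |R|=0.6190
R=−1: 1+7/8x = −1+1/8x ⇒ -3/4x=2 ⇒ x=2/(-3/4)=-2.6667
Confirm numerically:
  x=-1.986: |R|=0.59103 <1
  x=-1.707: |R|=0.40682 <1
  x=-1.211: |R|=0.05179 <1
  x=-3.138: |R|=1.25391 >1
  x=-3.089: |R|=1.22851 >1
Interval (-2.6667, 0).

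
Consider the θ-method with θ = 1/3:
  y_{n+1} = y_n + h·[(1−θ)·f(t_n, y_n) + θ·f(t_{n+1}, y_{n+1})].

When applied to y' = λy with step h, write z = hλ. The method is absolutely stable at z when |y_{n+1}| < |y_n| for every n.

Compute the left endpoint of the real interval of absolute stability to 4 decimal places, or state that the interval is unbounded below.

z* = -6.0000.

With y'=λy (z=hλ):
  y_{n+1} = y_n + z·[2/3·y_n + 1/3·y_{n+1}] ⇒ (1 − 1/3z)y_{n+1} = (1 + 2/3z)y_n
  R(z) = (1 + 2/3z)/(1 − 1/3z).

Solve |R(x)|<1 on ℝ⁻.
x=-1.58: |R|=0.0349
R=−1: 1+2/3x = −1+1/3x ⇒ -1/3x=2 ⇒ x=2/(-1/3)=-6.0000
Confirm numerically:
  x=-4.853: |R|=0.85394 <1
  x=-4.155: |R|=0.74214 <1
  x=-3.303: |R|=0.57211 <1
  x=-6.229: |R|=1.02481 >1
  x=-6.051: |R|=1.00563 >1
Stable set (-6.0000, 0).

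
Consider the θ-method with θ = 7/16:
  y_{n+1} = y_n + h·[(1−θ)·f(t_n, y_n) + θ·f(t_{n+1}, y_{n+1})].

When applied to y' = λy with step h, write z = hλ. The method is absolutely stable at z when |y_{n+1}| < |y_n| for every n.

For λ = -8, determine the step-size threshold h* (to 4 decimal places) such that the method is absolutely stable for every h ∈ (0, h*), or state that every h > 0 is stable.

(-16.0000,0); λ=-8 ⇒ h* = (16)/8 = 2.0000.

Set f=λy, z=hλ:
  y_{n+1} = y_n + z·[9/16·y_n + 7/16·y_{n+1}] ⇒ (1 − 7/16z)y_{n+1} = (1 + 9/16z)y_n
  R(z) = (1 + 9/16z)/(1 − 7/16z).

Need |R(x)|<1, x<0.
x=-0.47: |R|=0.6102
R=−1: 1+9/16x = −1+7/16x ⇒ -1/8x=2 ⇒ x=2/(-1/8)=-16.0000
Confirm numerically:
  x=-12.596: |R|=0.93465 <1
  x=-12.331: |R|=0.92828 <1
  x=-7.705: |R|=0.76278 <1
  x=-7.293: |R|=0.74029 <1
  x=-16.594: |R|=1.00899 >1
  x=-16.458: |R|=1.00698 >1
So |R|<1 on (-16.0000, 0).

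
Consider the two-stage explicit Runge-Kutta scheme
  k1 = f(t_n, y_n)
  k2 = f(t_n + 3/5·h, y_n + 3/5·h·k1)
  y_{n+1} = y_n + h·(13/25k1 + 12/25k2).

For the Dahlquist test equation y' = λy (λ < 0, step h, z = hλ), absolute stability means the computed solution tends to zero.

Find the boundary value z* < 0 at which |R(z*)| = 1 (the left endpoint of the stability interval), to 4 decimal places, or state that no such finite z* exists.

left endpoint -3.4722.

With y'=λy (z=hλ):
  k1=λy_n ⇒ h·k1=z·y_n;  k2=λ(1+3/5z)y_n ⇒ h·k2=z(1+3/5z)y_n
  y_{n+1}/y_n = 1 + 13/25z + 12/25z(1+3/5z) = 1 + z + 36/125z²
  so R(z) = 1 + z + 36/125z².

Need |R(x)|<1, x<0.
x=-1.07: |R|=0.2597
R=1: x+36/125x²=0 ⇒ x=−125/36=-3.4722; min R=1−1/(4·36/125)=0.1319>−1
Confirm numerically:
  x=-2.479: |R|=0.29089 <1
  x=-1.521: |R|=0.14527 <1
  x=-1.402: |R|=0.16409 <1
  x=-3.953: |R|=1.54735 >1
  x=-3.681: |R|=1.22133 >1
Stable set (-3.4722, 0).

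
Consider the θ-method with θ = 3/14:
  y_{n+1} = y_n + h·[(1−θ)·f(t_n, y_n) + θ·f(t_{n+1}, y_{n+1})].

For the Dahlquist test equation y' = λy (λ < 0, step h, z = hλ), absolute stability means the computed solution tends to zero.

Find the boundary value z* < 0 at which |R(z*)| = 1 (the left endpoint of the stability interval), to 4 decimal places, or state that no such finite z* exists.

With y'=λy (z=hλ):
  y_{n+1} = y_n + z·[11/14·y_n + 3/14·y_{n+1}] ⇒ (1 − 3/14z)y_{n+1} = (1 + 11/14z)y_n
  so R(z) = (1 + 11/14z)/(1 − 3/14z).

Boundary: |R(x)|=1, x<0.
x=-0.87: |R|=0.2667
R=−1: 1+11/14x = −1+3/14x ⇒ -4/7x=2 ⇒ x=2/(-4/7)=-3.5000
Confirm numerically:
  x=-3.221: |R|=0.90568 <1
  x=-2.721: |R|=0.71881 <1
  x=-2.646: |R|=0.68858 <1
  x=-2.120: |R|=0.45776 <1
  x=-4.019: |R|=1.15934 >1
  x=-3.957: |R|=1.14132 >1
  x=-3.703: |R|=1.06468 >1
Stable set (-3.5000, 0).

left endpoint -3.5000.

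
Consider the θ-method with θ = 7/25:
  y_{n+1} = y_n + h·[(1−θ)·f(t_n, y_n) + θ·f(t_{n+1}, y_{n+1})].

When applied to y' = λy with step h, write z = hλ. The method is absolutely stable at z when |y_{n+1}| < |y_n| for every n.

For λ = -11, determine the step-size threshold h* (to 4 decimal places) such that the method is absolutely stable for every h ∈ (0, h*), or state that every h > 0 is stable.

(-4.5455,0); λ=-11 ⇒ h* = (50/11)/11 = 0.4132.

Set f=λy, z=hλ:
  y_{n+1} = y_n + z·[18/25·y_n + 7/25·y_{n+1}] ⇒ (1 − 7/25z)y_{n+1} = (1 + 18/25z)y_n
  R(z) = (1 + 18/25z)/(1 − 7/25z).

Solve |R(x)|<1 on ℝ⁻.
x=-1.06: |R|=0.1826
R=−1: 1+18/25x = −1+7/25x ⇒ -11/25x=2 ⇒ x=2/(-11/25)=-4.5455
Confirm numerically:
  x=-4.112: |R|=0.91135 <1
  x=-2.958: |R|=0.61795 <1
  x=-2.546: |R|=0.48639 <1
  x=-5.123: |R|=1.10439 >1
  x=-4.960: |R|=1.07636 >1
  x=-4.808: |R|=1.04924 >1
Stable set (-4.5455, 0).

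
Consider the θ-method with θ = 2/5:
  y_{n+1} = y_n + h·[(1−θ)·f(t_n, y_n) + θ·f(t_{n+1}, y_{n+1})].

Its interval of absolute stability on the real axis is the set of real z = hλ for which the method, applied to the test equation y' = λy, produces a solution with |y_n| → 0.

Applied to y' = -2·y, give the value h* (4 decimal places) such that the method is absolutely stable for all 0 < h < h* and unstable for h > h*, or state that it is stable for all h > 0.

On y'=λy, z=hλ:
  y_{n+1} = y_n + z·[3/5·y_n + 2/5·y_{n+1}] ⇒ (1 − 2/5z)y_{n+1} = (1 + 3/5z)y_n
  so R(z) = (1 + 3/5z)/(1 − 2/5z).

Need |R(x)|<1, x<0.
x=-1.55: |R|=0.0432
R=−1: 1+3/5x = −1+2/5x ⇒ -1/5x=2 ⇒ x=2/(-1/5)=-10.0000
Confirm numerically:
  x=-8.513: |R|=0.93249 <1
  x=-7.972: |R|=0.90317 <1
  x=-5.759: |R|=0.74325 <1
  x=-4.938: |R|=0.65972 <1
  x=-10.470: |R|=1.01812 >1
  x=-10.395: |R|=1.01532 >1
  x=-10.044: |R|=1.00175 >1
Stable set (-10.0000, 0).

(-10.0000,0); λ=-2 ⇒ h* = (10)/2 = 5.0000.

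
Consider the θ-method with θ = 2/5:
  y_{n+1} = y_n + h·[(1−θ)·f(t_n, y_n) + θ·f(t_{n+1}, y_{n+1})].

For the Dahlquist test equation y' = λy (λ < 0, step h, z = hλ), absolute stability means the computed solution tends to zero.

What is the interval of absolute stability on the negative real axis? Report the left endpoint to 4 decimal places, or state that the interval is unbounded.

With y'=λy (z=hλ):
  y_{n+1} = y_n + z·[3/5·y_n + 2/5·y_{n+1}] ⇒ (1 − 2/5z)y_{n+1} = (1 + 3/5z)y_n
  so R(z) = (1 + 3/5z)/(1 − 2/5z).

Need |R(x)|<1, x<0.
x=-0.73: |R|=0.4350
R=−1: 1+3/5x = −1+2/5x ⇒ -1/5x=2 ⇒ x=2/(-1/5)=-10.0000
Confirm numerically:
  x=-9.145: |R|=0.96329 <1
  x=-8.956: |R|=0.95443 <1
  x=-6.766: |R|=0.82549 <1
  x=-4.638: |R|=0.62440 <1
  x=-10.584: |R|=1.02232 >1
  x=-10.543: |R|=1.02082 >1
So |R|<1 on (-10.0000, 0).

z∈(-10.0000,0).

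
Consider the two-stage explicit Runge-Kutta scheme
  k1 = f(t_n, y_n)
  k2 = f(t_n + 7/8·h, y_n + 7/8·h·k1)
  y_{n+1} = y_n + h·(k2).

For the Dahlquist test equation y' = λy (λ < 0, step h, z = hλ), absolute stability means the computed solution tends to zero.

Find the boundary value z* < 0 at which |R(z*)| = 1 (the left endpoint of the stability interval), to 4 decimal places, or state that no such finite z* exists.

left endpoint -1.1429.

Set f=λy, z=hλ:
  k1=λy_n ⇒ h·k1=z·y_n;  k2=λ(1+7/8z)y_n ⇒ h·k2=z(1+7/8z)y_n
  y_{n+1}/y_n = 1 + z(1+7/8z) = 1 + z + 7/8z²
  R(z) = 1 + z + 7/8z².

Need |R(x)|<1, x<0.
x=-1.53: |R|=1.5183
R=1: x+7/8x²=0 ⇒ x=−8/7=-1.1429; min R=1−1/(4·7/8)=0.7143>−1
Confirm numerically:
  x=-0.956: |R|=0.84369 <1
  x=-0.886: |R|=0.80087 <1
  x=-0.467: |R|=0.72383 <1
  x=-1.613: |R|=1.66355 >1
  x=-1.524: |R|=1.50825 >1
Interval (-1.1429, 0).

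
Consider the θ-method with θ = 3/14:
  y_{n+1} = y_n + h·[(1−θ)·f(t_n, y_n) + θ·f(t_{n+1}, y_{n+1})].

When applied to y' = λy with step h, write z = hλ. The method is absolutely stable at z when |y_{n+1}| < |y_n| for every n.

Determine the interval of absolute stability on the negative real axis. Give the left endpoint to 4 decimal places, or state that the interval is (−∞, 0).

With y'=λy (z=hλ):
  y_{n+1} = y_n + z·[11/14·y_n + 3/14·y_{n+1}] ⇒ (1 − 3/14z)y_{n+1} = (1 + 11/14z)y_n
  Hence R(z) = (1 + 11/14z)/(1 − 3/14z).

Need |R(x)|<1, x<0.
x=-1.79: |R|=0.2938
R=−1: 1+11/14x = −1+3/14x ⇒ -4/7x=2 ⇒ x=2/(-4/7)=-3.5000
Confirm numerically:
  x=-3.378: |R|=0.95956 <1
  x=-2.038: |R|=0.41851 <1
  x=-1.807: |R|=0.30261 <1
  x=-3.936: |R|=1.13515 >1
  x=-3.848: |R|=1.10899 >1
So |R|<1 on (-3.5000, 0).

(-3.5000, 0).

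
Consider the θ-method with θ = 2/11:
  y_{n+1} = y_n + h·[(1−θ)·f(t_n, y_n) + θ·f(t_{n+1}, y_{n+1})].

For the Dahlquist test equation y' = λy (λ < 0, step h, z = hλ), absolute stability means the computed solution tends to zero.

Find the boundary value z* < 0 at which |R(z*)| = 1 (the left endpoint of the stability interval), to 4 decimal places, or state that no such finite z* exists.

With y'=λy (z=hλ):
  y_{n+1} = y_n + z·[9/11·y_n + 2/11·y_{n+1}] ⇒ (1 − 2/11z)y_{n+1} = (1 + 9/11z)y_n
  Hence R(z) = (1 + 9/11z)/(1 − 2/11z).

Need |R(x)|<1, x<0.
x=-0.55: |R|=0.5000
R=−1: 1+9/11x = −1+2/11x ⇒ -7/11x=2 ⇒ x=2/(-7/11)=-3.1429
Confirm numerically:
  x=-2.778: |R|=0.84574 <1
  x=-2.612: |R|=0.77096 <1
  x=-2.408: |R|=0.67476 <1
  x=-3.503: |R|=1.14001 >1
  x=-3.330: |R|=1.07418 >1
  x=-3.277: |R|=1.05349 >1
So |R|<1 on (-3.1429, 0).

z* = -3.1429.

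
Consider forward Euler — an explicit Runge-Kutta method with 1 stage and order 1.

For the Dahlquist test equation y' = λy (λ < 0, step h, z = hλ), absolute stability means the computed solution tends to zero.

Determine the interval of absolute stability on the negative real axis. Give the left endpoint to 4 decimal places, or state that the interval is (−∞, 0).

(-2.0000, 0).

On y'=λy, z=hλ:
  order 1, 1-stage ⇒ R(z)=1+z
  (e.g. R(-0.34)=0.66000, |R|=0.66000)

Need |R(x)|<1, x<0.
x=-0.34: |R|=0.6600
|R(-1.61)|=0.6100 |R(-1.42)|=0.4200 |R(-1.02)|=0.0200
Bisect:
  x_lo=-2.4361 |R|=1.4361  x_hi=-0.3627 |R|=0.6373
  mid=-1.39943 |R|=0.39943 →hi
  mid=-1.91777 |R|=0.91777 →hi
  mid=-2.17694 |R|=1.17694 →lo
  mid=-2.04736 |R|=1.04736 →lo
  mid=-1.98257 |R|=0.98257 →hi
  mid=-2.01496 |R|=1.01496 →lo
  mid=-1.99876 |R|=0.99876 →hi
  mid=-2.00686 |R|=1.00686 →lo
  ...
  [-2.00003,-1.99990] ⇒ x*=-2.0000
So |R|<1 on (-2.0000, 0).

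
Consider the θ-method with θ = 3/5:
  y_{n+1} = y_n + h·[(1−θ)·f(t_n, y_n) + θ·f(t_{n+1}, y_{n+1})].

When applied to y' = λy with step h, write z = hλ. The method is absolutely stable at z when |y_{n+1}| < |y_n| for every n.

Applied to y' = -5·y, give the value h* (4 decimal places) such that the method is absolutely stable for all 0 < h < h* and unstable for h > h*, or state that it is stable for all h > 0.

unbounded; (−∞, 0). Any h>0 works for λ=-5.

On y'=λy, z=hλ:
  y_{n+1} = y_n + z·[2/5·y_n + 3/5·y_{n+1}] ⇒ (1 − 3/5z)y_{n+1} = (1 + 2/5z)y_n
  Hence R(z) = (1 + 2/5z)/(1 − 3/5z).

Solve |R(x)|<1 on ℝ⁻.
x=-1.78: |R|=0.1393
x=-2: |R|=0.0909
x=-10: |R|=0.4286
x=-100: |R|=0.6393
θ=3/5≥1/2 ⇒ |1+2/5x|<|1−3/5x| ∀x<0 ⇒ stable on all of ℝ⁻.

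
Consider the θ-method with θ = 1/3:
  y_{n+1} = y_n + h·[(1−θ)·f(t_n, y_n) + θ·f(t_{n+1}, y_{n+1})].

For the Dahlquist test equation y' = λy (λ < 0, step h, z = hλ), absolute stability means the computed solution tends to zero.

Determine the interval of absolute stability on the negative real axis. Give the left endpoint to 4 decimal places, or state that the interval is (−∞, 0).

(-6.0000, 0).

Set f=λy, z=hλ:
  y_{n+1} = y_n + z·[2/3·y_n + 1/3·y_{n+1}] ⇒ (1 − 1/3z)y_{n+1} = (1 + 2/3z)y_n
  R(z) = (1 + 2/3z)/(1 − 1/3z).

Find x<0 with |R(x)|<1.
x=-1.29: |R|=0.0979
R=−1: 1+2/3x = −1+1/3x ⇒ -1/3x=2 ⇒ x=2/(-1/3)=-6.0000
Confirm numerically:
  x=-4.037: |R|=0.72105 <1
  x=-3.715: |R|=0.65972 <1
  x=-3.009: |R|=0.50225 <1
  x=-6.252: |R|=1.02724 >1
  x=-6.178: |R|=1.01939 >1
  x=-6.067: |R|=1.00739 >1
Stable set (-6.0000, 0).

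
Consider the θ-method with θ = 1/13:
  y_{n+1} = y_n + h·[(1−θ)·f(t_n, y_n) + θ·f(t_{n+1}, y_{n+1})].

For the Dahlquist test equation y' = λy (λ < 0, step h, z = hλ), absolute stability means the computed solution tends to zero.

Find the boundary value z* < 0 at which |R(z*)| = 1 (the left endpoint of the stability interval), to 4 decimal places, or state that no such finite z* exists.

Set f=λy, z=hλ:
  y_{n+1} = y_n + z·[12/13·y_n + 1/13·y_{n+1}] ⇒ (1 − 1/13z)y_{n+1} = (1 + 12/13z)y_n
  R(z) = (1 + 12/13z)/(1 − 1/13z).

Boundary: |R(x)|=1, x<0.
x=-1.17: |R|=0.0734
R=−1: 1+12/13x = −1+1/13x ⇒ -11/13x=2 ⇒ x=2/(-11/13)=-2.3636
Confirm numerically:
  x=-1.563: |R|=0.39525 <1
  x=-1.462: |R|=0.31420 <1
  x=-1.173: |R|=0.07592 <1
  x=-2.939: |R|=1.39708 >1
  x=-2.932: |R|=1.39242 >1
  x=-2.731: |R|=1.25688 >1
So |R|<1 on (-2.3636, 0).

z* = -2.3636.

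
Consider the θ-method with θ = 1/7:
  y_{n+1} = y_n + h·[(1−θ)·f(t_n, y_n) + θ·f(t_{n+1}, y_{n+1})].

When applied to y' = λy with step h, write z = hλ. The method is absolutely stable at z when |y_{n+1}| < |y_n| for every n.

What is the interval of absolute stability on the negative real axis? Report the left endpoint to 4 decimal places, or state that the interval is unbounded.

(-2.8000, 0).

Set f=λy, z=hλ:
  y_{n+1} = y_n + z·[6/7·y_n + 1/7·y_{n+1}] ⇒ (1 − 1/7z)y_{n+1} = (1 + 6/7z)y_n
  so R(z) = (1 + 6/7z)/(1 − 1/7z).

Boundary: |R(x)|=1, x<0.
x=-0.5: |R|=0.5333
R=−1: 1+6/7x = −1+1/7x ⇒ -5/7x=2 ⇒ x=2/(-5/7)=-2.8000
Confirm numerically:
  x=-2.561: |R|=0.87501 <1
  x=-2.131: |R|=0.63367 <1
  x=-2.052: |R|=0.58683 <1
  x=-1.943: |R|=0.52085 <1
  x=-3.056: |R|=1.12729 >1
  x=-2.829: |R|=1.01475 >1
Interval (-2.8000, 0).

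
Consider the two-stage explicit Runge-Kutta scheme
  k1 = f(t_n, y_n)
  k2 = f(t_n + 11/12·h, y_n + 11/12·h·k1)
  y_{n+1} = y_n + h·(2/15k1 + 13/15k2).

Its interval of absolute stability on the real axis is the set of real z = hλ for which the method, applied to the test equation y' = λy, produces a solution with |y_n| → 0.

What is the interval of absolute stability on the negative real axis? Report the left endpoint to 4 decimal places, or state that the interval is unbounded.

With y'=λy (z=hλ):
  k1=λy_n ⇒ h·k1=z·y_n;  k2=λ(1+11/12z)y_n ⇒ h·k2=z(1+11/12z)y_n
  y_{n+1}/y_n = 1 + 2/15z + 13/15z(1+11/12z) = 1 + z + 143/180z²
  so R(z) = 1 + z + 143/180z².

Need |R(x)|<1, x<0.
x=-0.49: |R|=0.7007
R=1: x+143/180x²=0 ⇒ x=−180/143=-1.2587; min R=1−1/(4·143/180)=0.6853>−1
Confirm numerically:
  x=-1.058: |R|=0.83127 <1
  x=-0.934: |R|=0.75904 <1
  x=-0.907: |R|=0.74655 <1
  x=-0.555: |R|=0.68971 <1
  x=-1.784: |R|=1.74444 >1
  x=-1.651: |R|=1.51450 >1
Interval (-1.2587, 0).

(-1.2587, 0).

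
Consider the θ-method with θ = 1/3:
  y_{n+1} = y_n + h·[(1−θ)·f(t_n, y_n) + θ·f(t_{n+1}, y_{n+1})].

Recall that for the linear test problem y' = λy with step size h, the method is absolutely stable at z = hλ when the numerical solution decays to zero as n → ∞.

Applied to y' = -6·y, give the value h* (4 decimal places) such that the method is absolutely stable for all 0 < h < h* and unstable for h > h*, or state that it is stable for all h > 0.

On y'=λy, z=hλ:
  y_{n+1} = y_n + z·[2/3·y_n + 1/3·y_{n+1}] ⇒ (1 − 1/3z)y_{n+1} = (1 + 2/3z)y_n
  ⇒ R(z) = (1 + 2/3z)/(1 − 1/3z).

Solve |R(x)|<1 on ℝ⁻.
x=-1.06: |R|=0.2167
R=−1: 1+2/3x = −1+1/3x ⇒ -1/3x=2 ⇒ x=2/(-1/3)=-6.0000
Confirm numerically:
  x=-5.702: |R|=0.96575 <1
  x=-5.582: |R|=0.95129 <1
  x=-4.653: |R|=0.82399 <1
  x=-2.811: |R|=0.45121 <1
  x=-6.247: |R|=1.02671 >1
  x=-6.029: |R|=1.00321 >1
So |R|<1 on (-6.0000, 0).

(-6.0000,0); λ=-6 ⇒ h* = (6)/6 = 1.0000.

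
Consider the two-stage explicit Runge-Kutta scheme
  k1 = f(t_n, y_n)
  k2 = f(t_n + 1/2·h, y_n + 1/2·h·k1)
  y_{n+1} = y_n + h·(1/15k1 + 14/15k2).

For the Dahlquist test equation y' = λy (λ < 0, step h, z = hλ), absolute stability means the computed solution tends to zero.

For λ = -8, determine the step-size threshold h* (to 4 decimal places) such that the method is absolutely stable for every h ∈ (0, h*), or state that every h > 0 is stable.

(-2.1429,0); λ=-8 ⇒ h* = (15/7)/8 = 0.2679.

On y'=λy, z=hλ:
  k1=λy_n ⇒ h·k1=z·y_n;  k2=λ(1+1/2z)y_n ⇒ h·k2=z(1+1/2z)y_n
  y_{n+1}/y_n = 1 + 1/15z + 14/15z(1+1/2z) = 1 + z + 7/15z²
  R(z) = 1 + z + 7/15z².

Boundary: |R(x)|=1, x<0.
x=-1.41: |R|=0.5178
R=1: x+7/15x²=0 ⇒ x=−15/7=-2.1429; min R=1−1/(4·7/15)=0.4643>−1
Confirm numerically:
  x=-2.039: |R|=0.90118 <1
  x=-1.765: |R|=0.68877 <1
  x=-1.308: |R|=0.49040 <1
  x=-1.143: |R|=0.46668 <1
  x=-2.250: |R|=1.11250 >1
  x=-2.236: |R|=1.09719 >1
Stable set (-2.1429, 0).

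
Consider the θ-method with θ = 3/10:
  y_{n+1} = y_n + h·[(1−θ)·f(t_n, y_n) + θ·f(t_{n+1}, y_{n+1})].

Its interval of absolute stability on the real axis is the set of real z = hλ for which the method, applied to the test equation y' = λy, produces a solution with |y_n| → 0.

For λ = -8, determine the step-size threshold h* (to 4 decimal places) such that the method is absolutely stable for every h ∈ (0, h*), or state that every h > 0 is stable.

(-5.0000,0); λ=-8 ⇒ h* = (5)/8 = 0.6250.

On y'=λy, z=hλ:
  y_{n+1} = y_n + z·[7/10·y_n + 3/10·y_{n+1}] ⇒ (1 − 3/10z)y_{n+1} = (1 + 7/10z)y_n
  ⇒ R(z) = (1 + 7/10z)/(1 − 3/10z).

Need |R(x)|<1, x<0.
x=-0.32: |R|=0.7080
R=−1: 1+7/10x = −1+3/10x ⇒ -2/5x=2 ⇒ x=2/(-2/5)=-5.0000
Confirm numerically:
  x=-4.837: |R|=0.97340 <1
  x=-4.796: |R|=0.96654 <1
  x=-2.883: |R|=0.54593 <1
  x=-5.279: |R|=1.04319 >1
  x=-5.199: |R|=1.03110 >1
  x=-5.175: |R|=1.02742 >1
So |R|<1 on (-5.0000, 0).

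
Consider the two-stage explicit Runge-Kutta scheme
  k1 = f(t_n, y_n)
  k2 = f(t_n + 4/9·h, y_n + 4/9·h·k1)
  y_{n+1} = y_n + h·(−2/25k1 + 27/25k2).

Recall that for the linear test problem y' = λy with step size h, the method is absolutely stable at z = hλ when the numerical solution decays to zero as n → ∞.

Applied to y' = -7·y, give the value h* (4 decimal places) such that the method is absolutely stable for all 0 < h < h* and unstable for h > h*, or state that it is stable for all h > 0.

Test eqn y'=λy, z=hλ:
  k1=λy_n ⇒ h·k1=z·y_n;  k2=λ(1+4/9z)y_n ⇒ h·k2=z(1+4/9z)y_n
  y_{n+1}/y_n = 1 − 2/25z + 27/25z(1+4/9z) = 1 + z + 12/25z²
  ⇒ R(z) = 1 + z + 12/25z².

Find x<0 with |R(x)|<1.
x=-1.64: |R|=0.6510
R=1: x+12/25x²=0 ⇒ x=−25/12=-2.0833; min R=1−1/(4·12/25)=0.4792>−1
Confirm numerically:
  x=-1.827: |R|=0.77521 <1
  x=-1.357: |R|=0.52690 <1
  x=-1.022: |R|=0.47935 <1
  x=-2.588: |R|=1.62692 >1
  x=-2.525: |R|=1.53530 >1
  x=-2.174: |R|=1.09461 >1
Interval (-2.0833, 0).

(-2.0833,0); λ=-7 ⇒ h* = (25/12)/7 = 0.2976.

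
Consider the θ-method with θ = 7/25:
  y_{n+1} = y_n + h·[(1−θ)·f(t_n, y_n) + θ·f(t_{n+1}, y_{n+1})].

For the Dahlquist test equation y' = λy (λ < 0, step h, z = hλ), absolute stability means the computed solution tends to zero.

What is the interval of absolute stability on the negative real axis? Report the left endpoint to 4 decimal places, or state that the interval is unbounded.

z∈(-4.5455,0).

Set f=λy, z=hλ:
  y_{n+1} = y_n + z·[18/25·y_n + 7/25·y_{n+1}] ⇒ (1 − 7/25z)y_{n+1} = (1 + 18/25z)y_n
  Hence R(z) = (1 + 18/25z)/(1 − 7/25z).

Solve |R(x)|<1 on ℝ⁻.
x=-0.69: |R|=0.4217
R=−1: 1+18/25x = −1+7/25x ⇒ -11/25x=2 ⇒ x=2/(-11/25)=-4.5455
Confirm numerically:
  x=-3.915: |R|=0.86767 <1
  x=-3.175: |R|=0.68078 <1
  x=-3.149: |R|=0.67347 <1
  x=-4.923: |R|=1.06984 >1
  x=-4.718: |R|=1.03271 >1
  x=-4.589: |R|=1.00839 >1
Stable set (-4.5455, 0).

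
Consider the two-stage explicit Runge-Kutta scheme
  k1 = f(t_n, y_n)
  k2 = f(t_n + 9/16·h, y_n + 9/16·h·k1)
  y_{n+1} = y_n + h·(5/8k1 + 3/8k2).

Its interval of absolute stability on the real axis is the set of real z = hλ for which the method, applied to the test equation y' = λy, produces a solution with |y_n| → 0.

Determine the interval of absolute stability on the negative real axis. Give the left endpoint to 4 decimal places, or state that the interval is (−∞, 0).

(-4.7407, 0).

Test eqn y'=λy, z=hλ:
  k1=λy_n ⇒ h·k1=z·y_n;  k2=λ(1+9/16z)y_n ⇒ h·k2=z(1+9/16z)y_n
  y_{n+1}/y_n = 1 + 5/8z + 3/8z(1+9/16z) = 1 + z + 27/128z²
  Hence R(z) = 1 + z + 27/128z².

Boundary: |R(x)|=1, x<0.
x=-1.53: |R|=0.0362
R=1: x+27/128x²=0 ⇒ x=−128/27=-4.7407; min R=1−1/(4·27/128)=-0.1852>−1
Confirm numerically:
  x=-4.543: |R|=0.81051 <1
  x=-4.479: |R|=0.75271 <1
  x=-3.144: |R|=0.05894 <1
  x=-5.092: |R|=1.37729 >1
  x=-4.998: |R|=1.27122 >1
  x=-4.967: |R|=1.23706 >1
Stable set (-4.7407, 0).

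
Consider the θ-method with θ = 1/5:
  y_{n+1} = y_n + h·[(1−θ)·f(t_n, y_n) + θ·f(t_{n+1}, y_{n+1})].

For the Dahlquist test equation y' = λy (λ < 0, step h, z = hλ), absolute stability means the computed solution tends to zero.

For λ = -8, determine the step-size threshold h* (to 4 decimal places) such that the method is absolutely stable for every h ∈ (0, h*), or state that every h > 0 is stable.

(-3.3333,0); λ=-8 ⇒ h* = (10/3)/8 = 0.4167.

Test eqn y'=λy, z=hλ:
  y_{n+1} = y_n + z·[4/5·y_n + 1/5·y_{n+1}] ⇒ (1 − 1/5z)y_{n+1} = (1 + 4/5z)y_n
  ⇒ R(z) = (1 + 4/5z)/(1 − 1/5z).

Find x<0 with |R(x)|<1.
x=-0.43: |R|=0.6041
R=−1: 1+4/5x = −1+1/5x ⇒ -3/5x=2 ⇒ x=2/(-3/5)=-3.3333
Confirm numerically:
  x=-2.402: |R|=0.62253 <1
  x=-2.049: |R|=0.45340 <1
  x=-1.929: |R|=0.39198 <1
  x=-3.843: |R|=1.17291 >1
  x=-3.587: |R|=1.08862 >1
Stable set (-3.3333, 0).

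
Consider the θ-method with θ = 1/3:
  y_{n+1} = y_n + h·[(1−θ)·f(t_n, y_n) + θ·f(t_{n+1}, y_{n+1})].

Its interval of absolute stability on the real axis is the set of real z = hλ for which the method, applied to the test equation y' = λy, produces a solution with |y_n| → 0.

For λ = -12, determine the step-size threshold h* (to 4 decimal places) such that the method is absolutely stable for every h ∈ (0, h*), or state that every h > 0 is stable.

On y'=λy, z=hλ:
  y_{n+1} = y_n + z·[2/3·y_n + 1/3·y_{n+1}] ⇒ (1 − 1/3z)y_{n+1} = (1 + 2/3z)y_n
  so R(z) = (1 + 2/3z)/(1 − 1/3z).

Boundary: |R(x)|=1, x<0.
x=-0.53: |R|=0.5496
R=−1: 1+2/3x = −1+1/3x ⇒ -1/3x=2 ⇒ x=2/(-1/3)=-6.0000
Confirm numerically:
  x=-5.047: |R|=0.88157 <1
  x=-4.643: |R|=0.82245 <1
  x=-3.317: |R|=0.57527 <1
  x=-2.858: |R|=0.46364 <1
  x=-6.415: |R|=1.04408 >1
  x=-6.276: |R|=1.02975 >1
  x=-6.121: |R|=1.01327 >1
So |R|<1 on (-6.0000, 0).

(-6.0000,0); λ=-12 ⇒ h* = (6)/12 = 0.5000.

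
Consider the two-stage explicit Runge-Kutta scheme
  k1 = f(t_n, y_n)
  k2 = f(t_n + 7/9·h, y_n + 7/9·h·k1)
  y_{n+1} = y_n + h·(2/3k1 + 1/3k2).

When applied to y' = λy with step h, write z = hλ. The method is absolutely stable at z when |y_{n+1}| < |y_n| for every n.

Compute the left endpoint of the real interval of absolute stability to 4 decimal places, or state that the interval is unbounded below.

With y'=λy (z=hλ):
  k1=λy_n ⇒ h·k1=z·y_n;  k2=λ(1+7/9z)y_n ⇒ h·k2=z(1+7/9z)y_n
  y_{n+1}/y_n = 1 + 2/3z + 1/3z(1+7/9z) = 1 + z + 7/27z²
  R(z) = 1 + z + 7/27z².

Need |R(x)|<1, x<0.
x=-1.11: |R|=0.2094
R=1: x+7/27x²=0 ⇒ x=−27/7=-3.8571; min R=1−1/(4·7/27)=0.0357>−1
Confirm numerically:
  x=-2.453: |R|=0.10702 <1
  x=-2.202: |R|=0.05510 <1
  x=-2.047: |R|=0.03935 <1
  x=-4.198: |R|=1.37098 >1
  x=-3.958: |R|=1.10349 >1
So |R|<1 on (-3.8571, 0).

left endpoint -3.8571.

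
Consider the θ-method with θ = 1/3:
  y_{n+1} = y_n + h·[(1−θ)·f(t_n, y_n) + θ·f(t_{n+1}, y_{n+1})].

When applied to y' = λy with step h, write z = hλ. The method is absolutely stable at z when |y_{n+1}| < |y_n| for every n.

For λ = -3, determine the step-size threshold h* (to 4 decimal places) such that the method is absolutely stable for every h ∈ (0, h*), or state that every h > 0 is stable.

With y'=λy (z=hλ):
  y_{n+1} = y_n + z·[2/3·y_n + 1/3·y_{n+1}] ⇒ (1 − 1/3z)y_{n+1} = (1 + 2/3z)y_n
  so R(z) = (1 + 2/3z)/(1 − 1/3z).

Need |R(x)|<1, x<0.
x=-1.22: |R|=0.1327
R=−1: 1+2/3x = −1+1/3x ⇒ -1/3x=2 ⇒ x=2/(-1/3)=-6.0000
Confirm numerically:
  x=-5.561: |R|=0.94872 <1
  x=-5.185: |R|=0.90043 <1
  x=-3.857: |R|=0.68747 <1
  x=-2.924: |R|=0.48076 <1
  x=-6.379: |R|=1.04041 >1
  x=-6.145: |R|=1.01586 >1
Stable set (-6.0000, 0).

(-6.0000,0); λ=-3 ⇒ h* = (6)/3 = 2.0000.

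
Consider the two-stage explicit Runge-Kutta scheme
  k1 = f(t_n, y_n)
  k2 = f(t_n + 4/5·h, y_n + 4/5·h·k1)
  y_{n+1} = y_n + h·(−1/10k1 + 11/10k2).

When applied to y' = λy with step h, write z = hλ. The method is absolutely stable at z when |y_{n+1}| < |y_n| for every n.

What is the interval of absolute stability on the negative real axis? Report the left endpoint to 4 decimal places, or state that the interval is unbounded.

(-1.1364, 0).

With y'=λy (z=hλ):
  k1=λy_n ⇒ h·k1=z·y_n;  k2=λ(1+4/5z)y_n ⇒ h·k2=z(1+4/5z)y_n
  y_{n+1}/y_n = 1 − 1/10z + 11/10z(1+4/5z) = 1 + z + 22/25z²
  R(z) = 1 + z + 22/25z².

Boundary: |R(x)|=1, x<0.
x=-0.89: |R|=0.8070
R=1: x+22/25x²=0 ⇒ x=−25/22=-1.1364; min R=1−1/(4·22/25)=0.7159>−1
Confirm numerically:
  x=-0.973: |R|=0.86012 <1
  x=-0.770: |R|=0.75175 <1
  x=-0.622: |R|=0.71846 <1
  x=-0.590: |R|=0.71633 <1
  x=-1.627: |R|=1.70247 >1
  x=-1.495: |R|=1.47182 >1
  x=-1.178: |R|=1.04316 >1
Stable set (-1.1364, 0).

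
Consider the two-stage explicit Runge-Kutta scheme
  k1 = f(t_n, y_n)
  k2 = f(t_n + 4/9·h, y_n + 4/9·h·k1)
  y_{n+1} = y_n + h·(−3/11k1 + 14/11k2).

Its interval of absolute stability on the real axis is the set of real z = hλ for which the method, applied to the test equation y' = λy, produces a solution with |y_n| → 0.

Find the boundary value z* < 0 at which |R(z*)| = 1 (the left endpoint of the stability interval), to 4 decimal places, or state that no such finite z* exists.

Test eqn y'=λy, z=hλ:
  k1=λy_n ⇒ h·k1=z·y_n;  k2=λ(1+4/9z)y_n ⇒ h·k2=z(1+4/9z)y_n
  y_{n+1}/y_n = 1 − 3/11z + 14/11z(1+4/9z) = 1 + z + 56/99z²
  Hence R(z) = 1 + z + 56/99z².

Solve |R(x)|<1 on ℝ⁻.
x=-1.23: |R|=0.6258
R=1: x+56/99x²=0 ⇒ x=−99/56=-1.7679; min R=1−1/(4·56/99)=0.5580>−1
Confirm numerically:
  x=-1.724: |R|=0.95723 <1
  x=-1.520: |R|=0.78689 <1
  x=-1.159: |R|=0.60084 <1
  x=-0.812: |R|=0.56096 <1
  x=-2.270: |R|=1.64477 >1
  x=-1.872: |R|=1.11028 >1
Stable set (-1.7679, 0).

left endpoint -1.7679.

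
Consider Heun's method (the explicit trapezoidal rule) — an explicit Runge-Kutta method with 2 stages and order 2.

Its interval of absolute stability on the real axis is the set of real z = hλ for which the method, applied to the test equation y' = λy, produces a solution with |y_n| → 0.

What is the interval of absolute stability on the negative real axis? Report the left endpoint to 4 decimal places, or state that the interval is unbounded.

Set f=λy, z=hλ:
  order 2, 2-stage ⇒ R(z)=1+z+z^2/2
  (e.g. R(-1.01)=0.50005, |R|=0.50005)

Solve |R(x)|<1 on ℝ⁻.
x=-1.01: |R|=0.5000
|R(-1.22)|=0.5242 |R(-0.86)|=0.5098 |R(-0.57)|=0.5924
Bisect:
  x_lo=-2.5266 |R|=1.6653  x_hi=-0.0581 |R|=0.9436
  mid=-1.29234 |R|=0.54273 →hi
  mid=-1.90948 |R|=0.91357 →hi
  mid=-2.21805 |R|=1.24182 →lo
  mid=-2.06376 |R|=1.06579 →lo
  mid=-1.98662 |R|=0.98671 →hi
  mid=-2.02519 |R|=1.02551 →lo
  mid=-2.00590 |R|=1.00592 →lo
  ...
  [-2.00003,-1.99988] ⇒ x*=-2.0000
Interval (-2.0000, 0).

z∈(-2.0000,0).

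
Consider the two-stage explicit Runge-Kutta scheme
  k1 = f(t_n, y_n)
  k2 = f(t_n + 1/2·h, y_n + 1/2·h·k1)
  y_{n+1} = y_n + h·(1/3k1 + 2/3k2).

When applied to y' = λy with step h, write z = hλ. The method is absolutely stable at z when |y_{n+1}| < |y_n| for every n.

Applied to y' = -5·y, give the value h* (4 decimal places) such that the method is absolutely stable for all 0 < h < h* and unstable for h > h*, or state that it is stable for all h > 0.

(-3.0000,0); λ=-5 ⇒ h* = (3)/5 = 0.6000.

With y'=λy (z=hλ):
  k1=λy_n ⇒ h·k1=z·y_n;  k2=λ(1+1/2z)y_n ⇒ h·k2=z(1+1/2z)y_n
  y_{n+1}/y_n = 1 + 1/3z + 2/3z(1+1/2z) = 1 + z + 1/3z²
  ⇒ R(z) = 1 + z + 1/3z².

Solve |R(x)|<1 on ℝ⁻.
x=-0.77: |R|=0.4276
R=1: x+1/3x²=0 ⇒ x=−3=-3.0000; min R=1−1/(4·1/3)=0.2500>−1
Confirm numerically:
  x=-2.515: |R|=0.59341 <1
  x=-1.830: |R|=0.28630 <1
  x=-1.615: |R|=0.25441 <1
  x=-1.201: |R|=0.27980 <1
  x=-3.452: |R|=1.52010 >1
  x=-3.046: |R|=1.04671 >1
So |R|<1 on (-3.0000, 0).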